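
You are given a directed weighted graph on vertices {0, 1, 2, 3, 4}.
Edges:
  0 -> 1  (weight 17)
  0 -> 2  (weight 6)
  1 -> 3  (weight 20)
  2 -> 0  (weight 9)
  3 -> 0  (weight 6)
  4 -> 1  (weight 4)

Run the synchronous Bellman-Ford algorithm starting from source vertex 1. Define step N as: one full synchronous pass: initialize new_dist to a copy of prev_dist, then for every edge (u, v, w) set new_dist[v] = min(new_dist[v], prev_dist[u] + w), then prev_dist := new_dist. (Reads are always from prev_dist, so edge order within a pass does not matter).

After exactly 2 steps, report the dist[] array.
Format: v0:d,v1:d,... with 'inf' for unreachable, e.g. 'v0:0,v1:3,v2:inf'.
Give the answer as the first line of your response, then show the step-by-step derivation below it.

v0:26,v1:0,v2:inf,v3:20,v4:inf

step 1: dist = v0:inf,v1:0,v2:inf,v3:20,v4:inf
step 2: dist = v0:26,v1:0,v2:inf,v3:20,v4:inf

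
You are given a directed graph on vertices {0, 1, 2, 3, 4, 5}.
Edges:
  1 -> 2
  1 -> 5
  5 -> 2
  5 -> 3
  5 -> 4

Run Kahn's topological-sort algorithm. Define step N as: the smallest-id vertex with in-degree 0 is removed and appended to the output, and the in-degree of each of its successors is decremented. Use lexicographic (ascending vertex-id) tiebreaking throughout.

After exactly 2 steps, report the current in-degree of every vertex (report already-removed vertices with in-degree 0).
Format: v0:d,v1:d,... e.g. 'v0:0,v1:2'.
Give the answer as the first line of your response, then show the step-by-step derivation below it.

v0:0,v1:0,v2:1,v3:1,v4:1,v5:0

step 1: output 0; order=[0]; indeg=(0,0,2,1,1,1)
step 2: output 1; order=[0,1]; indeg=(0,0,1,1,1,0)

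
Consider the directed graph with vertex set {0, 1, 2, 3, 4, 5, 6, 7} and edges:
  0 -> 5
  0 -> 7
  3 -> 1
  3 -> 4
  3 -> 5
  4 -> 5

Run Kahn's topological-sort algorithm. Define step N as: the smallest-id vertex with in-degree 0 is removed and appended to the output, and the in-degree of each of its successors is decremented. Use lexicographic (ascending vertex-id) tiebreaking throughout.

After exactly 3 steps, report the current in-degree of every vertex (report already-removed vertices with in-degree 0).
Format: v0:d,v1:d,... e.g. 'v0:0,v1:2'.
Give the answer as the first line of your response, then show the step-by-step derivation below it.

v0:0,v1:0,v2:0,v3:0,v4:0,v5:1,v6:0,v7:0

step 1: output 0; order=[0]; indeg=(0,1,0,0,1,2,0,0)
step 2: output 2; order=[0,2]; indeg=(0,1,0,0,1,2,0,0)
step 3: output 3; order=[0,2,3]; indeg=(0,0,0,0,0,1,0,0)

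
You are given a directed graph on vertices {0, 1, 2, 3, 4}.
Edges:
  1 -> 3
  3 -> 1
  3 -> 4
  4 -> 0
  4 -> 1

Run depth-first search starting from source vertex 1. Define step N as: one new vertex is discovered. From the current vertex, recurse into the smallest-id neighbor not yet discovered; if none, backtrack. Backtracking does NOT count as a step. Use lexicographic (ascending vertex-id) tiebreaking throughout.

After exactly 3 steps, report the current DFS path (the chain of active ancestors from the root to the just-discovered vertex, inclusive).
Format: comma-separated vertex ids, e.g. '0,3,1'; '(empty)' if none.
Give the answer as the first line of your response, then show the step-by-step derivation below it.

1,3,4

step 1: discover 1; path=1; order=1
step 2: discover 3; path=1>3; order=1,3
step 3: discover 4; path=1>3>4; order=1,3,4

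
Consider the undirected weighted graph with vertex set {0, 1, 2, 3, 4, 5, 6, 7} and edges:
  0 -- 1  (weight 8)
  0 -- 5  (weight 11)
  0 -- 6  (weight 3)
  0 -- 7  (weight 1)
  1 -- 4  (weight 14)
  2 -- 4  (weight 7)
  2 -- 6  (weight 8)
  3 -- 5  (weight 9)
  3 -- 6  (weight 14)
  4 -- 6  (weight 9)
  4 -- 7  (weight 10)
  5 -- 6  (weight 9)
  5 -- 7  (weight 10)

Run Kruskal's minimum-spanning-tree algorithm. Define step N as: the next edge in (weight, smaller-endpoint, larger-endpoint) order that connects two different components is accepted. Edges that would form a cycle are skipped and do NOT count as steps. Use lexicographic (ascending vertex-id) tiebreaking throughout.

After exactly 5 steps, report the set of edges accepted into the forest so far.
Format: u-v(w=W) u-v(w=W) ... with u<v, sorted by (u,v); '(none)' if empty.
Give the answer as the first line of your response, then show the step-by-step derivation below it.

0-1(w=8) 0-6(w=3) 0-7(w=1) 2-4(w=7) 2-6(w=8)

step 1: add edge 0-7 (w=1); MST = {0-7(w=1)}
step 2: add edge 0-6 (w=3); MST = {0-6(w=3) 0-7(w=1)}
step 3: add edge 2-4 (w=7); MST = {0-6(w=3) 0-7(w=1) 2-4(w=7)}
step 4: add edge 0-1 (w=8); MST = {0-1(w=8) 0-6(w=3) 0-7(w=1) 2-4(w=7)}
step 5: add edge 2-6 (w=8); MST = {0-1(w=8) 0-6(w=3) 0-7(w=1) 2-4(w=7) 2-6(w=8)}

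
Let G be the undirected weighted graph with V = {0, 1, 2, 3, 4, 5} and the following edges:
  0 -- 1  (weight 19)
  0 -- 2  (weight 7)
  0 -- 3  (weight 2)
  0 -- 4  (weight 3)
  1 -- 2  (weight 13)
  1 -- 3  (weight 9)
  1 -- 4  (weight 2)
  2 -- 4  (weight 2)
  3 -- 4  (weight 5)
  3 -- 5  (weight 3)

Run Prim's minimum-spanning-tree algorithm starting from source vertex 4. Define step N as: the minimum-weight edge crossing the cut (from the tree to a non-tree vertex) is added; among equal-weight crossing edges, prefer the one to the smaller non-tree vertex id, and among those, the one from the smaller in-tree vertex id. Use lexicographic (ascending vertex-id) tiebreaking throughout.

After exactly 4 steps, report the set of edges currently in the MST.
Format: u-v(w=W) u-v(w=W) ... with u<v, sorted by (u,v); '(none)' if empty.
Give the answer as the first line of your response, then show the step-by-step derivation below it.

0-3(w=2) 0-4(w=3) 1-4(w=2) 2-4(w=2)

step 1: add edge 1-4 (w=2); MST = {1-4(w=2)}
step 2: add edge 2-4 (w=2); MST = {1-4(w=2) 2-4(w=2)}
step 3: add edge 0-4 (w=3); MST = {0-4(w=3) 1-4(w=2) 2-4(w=2)}
step 4: add edge 0-3 (w=2); MST = {0-3(w=2) 0-4(w=3) 1-4(w=2) 2-4(w=2)}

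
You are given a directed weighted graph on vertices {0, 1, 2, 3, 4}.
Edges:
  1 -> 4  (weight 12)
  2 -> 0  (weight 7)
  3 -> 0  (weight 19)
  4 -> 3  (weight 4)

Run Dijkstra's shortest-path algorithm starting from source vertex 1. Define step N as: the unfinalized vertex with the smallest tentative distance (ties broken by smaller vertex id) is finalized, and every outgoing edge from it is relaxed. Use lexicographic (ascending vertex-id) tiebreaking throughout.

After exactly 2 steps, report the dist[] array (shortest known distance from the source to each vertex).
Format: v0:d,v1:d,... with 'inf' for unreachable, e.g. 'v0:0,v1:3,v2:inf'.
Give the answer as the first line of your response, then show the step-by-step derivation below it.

v0:inf,v1:0,v2:inf,v3:16,v4:12

step 1: dist = v0:inf,v1:0,v2:inf,v3:inf,v4:12
step 2: dist = v0:inf,v1:0,v2:inf,v3:16,v4:12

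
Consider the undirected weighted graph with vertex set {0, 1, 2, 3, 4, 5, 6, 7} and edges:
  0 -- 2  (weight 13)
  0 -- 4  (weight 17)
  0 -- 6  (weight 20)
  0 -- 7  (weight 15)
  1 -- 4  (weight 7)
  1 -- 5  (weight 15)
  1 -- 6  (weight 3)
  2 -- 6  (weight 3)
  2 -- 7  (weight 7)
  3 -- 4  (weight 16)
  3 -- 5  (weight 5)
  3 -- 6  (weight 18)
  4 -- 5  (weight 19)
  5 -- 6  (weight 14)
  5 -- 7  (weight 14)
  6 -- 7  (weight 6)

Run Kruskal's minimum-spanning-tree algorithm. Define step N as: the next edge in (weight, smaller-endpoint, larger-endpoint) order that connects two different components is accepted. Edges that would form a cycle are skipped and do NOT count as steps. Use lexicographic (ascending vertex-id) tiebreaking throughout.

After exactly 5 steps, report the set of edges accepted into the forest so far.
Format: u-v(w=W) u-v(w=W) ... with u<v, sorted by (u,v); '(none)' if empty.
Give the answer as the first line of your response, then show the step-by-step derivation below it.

1-4(w=7) 1-6(w=3) 2-6(w=3) 3-5(w=5) 6-7(w=6)

step 1: add edge 1-6 (w=3); MST = {1-6(w=3)}
step 2: add edge 2-6 (w=3); MST = {1-6(w=3) 2-6(w=3)}
step 3: add edge 3-5 (w=5); MST = {1-6(w=3) 2-6(w=3) 3-5(w=5)}
step 4: add edge 6-7 (w=6); MST = {1-6(w=3) 2-6(w=3) 3-5(w=5) 6-7(w=6)}
step 5: add edge 1-4 (w=7); MST = {1-4(w=7) 1-6(w=3) 2-6(w=3) 3-5(w=5) 6-7(w=6)}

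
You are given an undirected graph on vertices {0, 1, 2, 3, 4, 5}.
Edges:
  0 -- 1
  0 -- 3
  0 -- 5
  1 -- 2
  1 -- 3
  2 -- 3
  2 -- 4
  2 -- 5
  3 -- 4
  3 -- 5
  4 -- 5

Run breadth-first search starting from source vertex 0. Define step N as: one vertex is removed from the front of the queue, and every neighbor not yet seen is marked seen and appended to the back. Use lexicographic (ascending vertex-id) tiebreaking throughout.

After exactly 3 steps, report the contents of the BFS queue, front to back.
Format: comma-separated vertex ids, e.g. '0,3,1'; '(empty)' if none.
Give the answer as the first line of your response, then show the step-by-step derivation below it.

5,2,4

step 1: dequeue 0; queue=[1,3,5]; order=0
step 2: dequeue 1; queue=[3,5,2]; order=0,1
step 3: dequeue 3; queue=[5,2,4]; order=0,1,3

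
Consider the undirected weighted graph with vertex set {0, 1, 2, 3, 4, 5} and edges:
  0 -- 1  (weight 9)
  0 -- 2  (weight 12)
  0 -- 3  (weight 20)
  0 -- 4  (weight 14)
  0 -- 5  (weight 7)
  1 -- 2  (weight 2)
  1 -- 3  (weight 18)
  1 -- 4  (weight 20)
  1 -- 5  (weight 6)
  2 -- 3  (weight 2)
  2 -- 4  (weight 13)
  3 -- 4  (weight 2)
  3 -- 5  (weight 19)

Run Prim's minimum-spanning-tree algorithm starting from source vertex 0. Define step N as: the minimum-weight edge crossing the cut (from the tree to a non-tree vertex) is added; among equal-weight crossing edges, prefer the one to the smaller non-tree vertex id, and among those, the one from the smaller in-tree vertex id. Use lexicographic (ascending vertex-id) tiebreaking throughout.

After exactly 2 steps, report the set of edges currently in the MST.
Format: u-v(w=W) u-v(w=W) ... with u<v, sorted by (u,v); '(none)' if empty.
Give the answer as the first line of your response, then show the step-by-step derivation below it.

0-5(w=7) 1-5(w=6)

step 1: add edge 0-5 (w=7); MST = {0-5(w=7)}
step 2: add edge 1-5 (w=6); MST = {0-5(w=7) 1-5(w=6)}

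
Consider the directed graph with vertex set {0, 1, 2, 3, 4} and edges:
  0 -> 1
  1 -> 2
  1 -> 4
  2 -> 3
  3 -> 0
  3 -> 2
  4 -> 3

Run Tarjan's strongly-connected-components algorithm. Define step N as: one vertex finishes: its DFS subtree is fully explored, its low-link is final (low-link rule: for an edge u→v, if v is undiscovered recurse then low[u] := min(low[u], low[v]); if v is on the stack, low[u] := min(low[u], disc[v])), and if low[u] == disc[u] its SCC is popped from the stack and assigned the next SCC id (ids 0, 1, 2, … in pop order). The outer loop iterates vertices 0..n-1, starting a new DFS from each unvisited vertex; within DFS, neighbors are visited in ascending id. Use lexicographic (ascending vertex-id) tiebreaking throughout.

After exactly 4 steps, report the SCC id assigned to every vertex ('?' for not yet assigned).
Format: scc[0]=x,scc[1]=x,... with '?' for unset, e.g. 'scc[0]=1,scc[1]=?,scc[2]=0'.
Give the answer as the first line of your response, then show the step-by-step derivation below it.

scc[0]=?,scc[1]=?,scc[2]=?,scc[3]=?,scc[4]=?

step 1: low=(low[0]=0,low[1]=1,low[2]=2,low[3]=0,low[4]=?); scc=(scc[0]=?,scc[1]=?,scc[2]=?,scc[3]=?,scc[4]=?)
step 2: low=(low[0]=0,low[1]=1,low[2]=0,low[3]=0,low[4]=?); scc=(scc[0]=?,scc[1]=?,scc[2]=?,scc[3]=?,scc[4]=?)
step 3: low=(low[0]=0,low[1]=0,low[2]=0,low[3]=0,low[4]=3); scc=(scc[0]=?,scc[1]=?,scc[2]=?,scc[3]=?,scc[4]=?)
step 4: low=(low[0]=0,low[1]=0,low[2]=0,low[3]=0,low[4]=3); scc=(scc[0]=?,scc[1]=?,scc[2]=?,scc[3]=?,scc[4]=?)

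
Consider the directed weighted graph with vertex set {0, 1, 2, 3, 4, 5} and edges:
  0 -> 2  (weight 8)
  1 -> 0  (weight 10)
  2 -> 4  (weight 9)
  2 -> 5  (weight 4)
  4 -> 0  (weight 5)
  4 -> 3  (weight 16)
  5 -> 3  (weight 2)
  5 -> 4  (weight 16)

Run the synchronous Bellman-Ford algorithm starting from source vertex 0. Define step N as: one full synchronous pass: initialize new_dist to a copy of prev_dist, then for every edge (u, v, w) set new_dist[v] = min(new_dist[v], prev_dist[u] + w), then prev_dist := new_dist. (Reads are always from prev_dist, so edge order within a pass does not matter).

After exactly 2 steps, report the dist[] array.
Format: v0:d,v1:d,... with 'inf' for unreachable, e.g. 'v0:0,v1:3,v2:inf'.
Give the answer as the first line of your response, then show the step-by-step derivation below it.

v0:0,v1:inf,v2:8,v3:inf,v4:17,v5:12

step 1: dist = v0:0,v1:inf,v2:8,v3:inf,v4:inf,v5:inf
step 2: dist = v0:0,v1:inf,v2:8,v3:inf,v4:17,v5:12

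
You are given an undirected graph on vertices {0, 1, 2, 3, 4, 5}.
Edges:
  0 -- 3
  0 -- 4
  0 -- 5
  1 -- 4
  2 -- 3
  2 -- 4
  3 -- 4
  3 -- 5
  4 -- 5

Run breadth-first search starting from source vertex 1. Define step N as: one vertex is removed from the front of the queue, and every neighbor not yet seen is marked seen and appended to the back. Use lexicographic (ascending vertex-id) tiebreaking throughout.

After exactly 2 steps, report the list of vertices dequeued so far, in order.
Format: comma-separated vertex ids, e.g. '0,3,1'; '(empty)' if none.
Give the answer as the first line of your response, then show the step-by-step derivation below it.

1,4

step 1: dequeue 1; queue=[4]; order=1
step 2: dequeue 4; queue=[0,2,3,5]; order=1,4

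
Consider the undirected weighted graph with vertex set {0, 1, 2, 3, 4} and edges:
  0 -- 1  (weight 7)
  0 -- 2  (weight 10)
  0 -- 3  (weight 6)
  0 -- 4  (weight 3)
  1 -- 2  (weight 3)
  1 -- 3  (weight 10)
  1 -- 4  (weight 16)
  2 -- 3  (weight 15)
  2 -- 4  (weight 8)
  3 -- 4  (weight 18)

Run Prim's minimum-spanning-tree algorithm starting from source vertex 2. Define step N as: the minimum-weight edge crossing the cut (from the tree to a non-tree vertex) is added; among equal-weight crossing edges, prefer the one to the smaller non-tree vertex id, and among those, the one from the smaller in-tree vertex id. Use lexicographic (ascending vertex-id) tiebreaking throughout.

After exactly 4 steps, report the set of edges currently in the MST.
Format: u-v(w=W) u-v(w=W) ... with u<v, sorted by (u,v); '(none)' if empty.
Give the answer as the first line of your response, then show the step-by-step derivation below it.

0-1(w=7) 0-3(w=6) 0-4(w=3) 1-2(w=3)

step 1: add edge 1-2 (w=3); MST = {1-2(w=3)}
step 2: add edge 0-1 (w=7); MST = {0-1(w=7) 1-2(w=3)}
step 3: add edge 0-4 (w=3); MST = {0-1(w=7) 0-4(w=3) 1-2(w=3)}
step 4: add edge 0-3 (w=6); MST = {0-1(w=7) 0-3(w=6) 0-4(w=3) 1-2(w=3)}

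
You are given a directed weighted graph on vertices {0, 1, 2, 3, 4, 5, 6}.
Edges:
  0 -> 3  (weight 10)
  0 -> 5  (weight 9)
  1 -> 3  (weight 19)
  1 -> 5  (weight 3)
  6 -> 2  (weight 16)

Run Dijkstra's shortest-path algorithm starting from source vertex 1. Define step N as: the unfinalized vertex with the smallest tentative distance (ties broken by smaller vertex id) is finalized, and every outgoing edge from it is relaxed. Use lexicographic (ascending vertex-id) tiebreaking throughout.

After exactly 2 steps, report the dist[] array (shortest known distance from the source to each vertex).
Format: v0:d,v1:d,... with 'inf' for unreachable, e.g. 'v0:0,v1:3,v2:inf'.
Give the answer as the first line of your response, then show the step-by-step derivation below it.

v0:inf,v1:0,v2:inf,v3:19,v4:inf,v5:3,v6:inf

step 1: dist = v0:inf,v1:0,v2:inf,v3:19,v4:inf,v5:3,v6:inf
step 2: dist = v0:inf,v1:0,v2:inf,v3:19,v4:inf,v5:3,v6:inf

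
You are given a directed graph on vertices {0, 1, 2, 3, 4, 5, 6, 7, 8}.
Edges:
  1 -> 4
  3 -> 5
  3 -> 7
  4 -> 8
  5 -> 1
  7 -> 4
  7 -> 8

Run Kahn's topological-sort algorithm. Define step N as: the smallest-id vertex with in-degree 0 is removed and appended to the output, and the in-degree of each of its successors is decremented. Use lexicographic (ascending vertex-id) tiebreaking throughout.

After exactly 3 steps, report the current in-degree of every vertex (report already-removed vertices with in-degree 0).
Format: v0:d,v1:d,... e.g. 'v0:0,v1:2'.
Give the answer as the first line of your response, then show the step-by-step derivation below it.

v0:0,v1:1,v2:0,v3:0,v4:2,v5:0,v6:0,v7:0,v8:2

step 1: output 0; order=[0]; indeg=(0,1,0,0,2,1,0,1,2)
step 2: output 2; order=[0,2]; indeg=(0,1,0,0,2,1,0,1,2)
step 3: output 3; order=[0,2,3]; indeg=(0,1,0,0,2,0,0,0,2)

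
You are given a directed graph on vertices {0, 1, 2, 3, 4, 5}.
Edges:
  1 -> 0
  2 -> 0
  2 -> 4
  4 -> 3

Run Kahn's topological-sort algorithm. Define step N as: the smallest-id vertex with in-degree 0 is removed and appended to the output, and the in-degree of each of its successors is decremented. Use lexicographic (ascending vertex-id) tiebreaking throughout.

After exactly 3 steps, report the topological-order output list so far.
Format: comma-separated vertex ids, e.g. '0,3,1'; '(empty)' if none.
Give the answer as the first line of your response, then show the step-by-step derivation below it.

1,2,0

step 1: output 1; order=[1]; indeg=(1,0,0,1,1,0)
step 2: output 2; order=[1,2]; indeg=(0,0,0,1,0,0)
step 3: output 0; order=[1,2,0]; indeg=(0,0,0,1,0,0)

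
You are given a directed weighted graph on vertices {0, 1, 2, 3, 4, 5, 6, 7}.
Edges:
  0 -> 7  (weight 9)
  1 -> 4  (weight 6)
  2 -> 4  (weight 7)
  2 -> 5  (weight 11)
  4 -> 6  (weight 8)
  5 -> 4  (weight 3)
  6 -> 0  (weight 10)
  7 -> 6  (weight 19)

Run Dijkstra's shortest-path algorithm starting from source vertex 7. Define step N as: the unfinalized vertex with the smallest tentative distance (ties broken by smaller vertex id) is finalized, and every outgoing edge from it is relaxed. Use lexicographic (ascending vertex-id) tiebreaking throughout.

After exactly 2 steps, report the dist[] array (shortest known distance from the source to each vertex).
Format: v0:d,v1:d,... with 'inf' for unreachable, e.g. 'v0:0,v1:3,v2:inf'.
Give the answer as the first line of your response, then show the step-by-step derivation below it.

v0:29,v1:inf,v2:inf,v3:inf,v4:inf,v5:inf,v6:19,v7:0

step 1: dist = v0:inf,v1:inf,v2:inf,v3:inf,v4:inf,v5:inf,v6:19,v7:0
step 2: dist = v0:29,v1:inf,v2:inf,v3:inf,v4:inf,v5:inf,v6:19,v7:0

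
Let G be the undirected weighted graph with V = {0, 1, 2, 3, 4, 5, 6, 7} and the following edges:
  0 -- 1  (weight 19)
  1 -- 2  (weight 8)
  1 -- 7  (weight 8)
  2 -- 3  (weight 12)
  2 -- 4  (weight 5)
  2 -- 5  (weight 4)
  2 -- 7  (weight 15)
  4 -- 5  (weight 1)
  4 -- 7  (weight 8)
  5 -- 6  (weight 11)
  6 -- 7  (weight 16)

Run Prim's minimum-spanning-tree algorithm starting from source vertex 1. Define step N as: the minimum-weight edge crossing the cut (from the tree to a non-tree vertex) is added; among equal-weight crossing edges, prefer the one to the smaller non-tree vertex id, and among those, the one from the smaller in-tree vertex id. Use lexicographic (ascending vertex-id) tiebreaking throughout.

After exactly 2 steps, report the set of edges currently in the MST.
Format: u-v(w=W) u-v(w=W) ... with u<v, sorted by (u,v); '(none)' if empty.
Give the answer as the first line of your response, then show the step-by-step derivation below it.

1-2(w=8) 2-5(w=4)

step 1: add edge 1-2 (w=8); MST = {1-2(w=8)}
step 2: add edge 2-5 (w=4); MST = {1-2(w=8) 2-5(w=4)}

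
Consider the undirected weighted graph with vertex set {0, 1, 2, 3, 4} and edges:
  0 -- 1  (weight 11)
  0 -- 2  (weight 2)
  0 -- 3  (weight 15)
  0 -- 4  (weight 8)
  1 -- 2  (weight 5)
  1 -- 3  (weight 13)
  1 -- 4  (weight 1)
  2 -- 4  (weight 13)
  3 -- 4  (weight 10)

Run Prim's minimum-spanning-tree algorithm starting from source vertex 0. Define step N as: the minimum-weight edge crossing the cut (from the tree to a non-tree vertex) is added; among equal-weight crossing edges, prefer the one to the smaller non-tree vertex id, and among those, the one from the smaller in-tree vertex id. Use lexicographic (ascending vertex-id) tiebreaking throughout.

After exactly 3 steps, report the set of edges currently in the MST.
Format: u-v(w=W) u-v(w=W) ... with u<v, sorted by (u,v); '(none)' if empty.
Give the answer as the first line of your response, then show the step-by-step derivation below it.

0-2(w=2) 1-2(w=5) 1-4(w=1)

step 1: add edge 0-2 (w=2); MST = {0-2(w=2)}
step 2: add edge 1-2 (w=5); MST = {0-2(w=2) 1-2(w=5)}
step 3: add edge 1-4 (w=1); MST = {0-2(w=2) 1-2(w=5) 1-4(w=1)}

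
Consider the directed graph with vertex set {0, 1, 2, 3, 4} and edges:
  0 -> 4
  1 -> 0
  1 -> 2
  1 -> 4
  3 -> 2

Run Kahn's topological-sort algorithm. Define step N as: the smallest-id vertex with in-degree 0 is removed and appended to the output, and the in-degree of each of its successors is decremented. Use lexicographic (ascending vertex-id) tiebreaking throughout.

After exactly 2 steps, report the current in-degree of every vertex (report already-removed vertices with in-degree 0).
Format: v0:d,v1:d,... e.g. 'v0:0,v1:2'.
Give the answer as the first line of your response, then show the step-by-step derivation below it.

v0:0,v1:0,v2:1,v3:0,v4:0

step 1: output 1; order=[1]; indeg=(0,0,1,0,1)
step 2: output 0; order=[1,0]; indeg=(0,0,1,0,0)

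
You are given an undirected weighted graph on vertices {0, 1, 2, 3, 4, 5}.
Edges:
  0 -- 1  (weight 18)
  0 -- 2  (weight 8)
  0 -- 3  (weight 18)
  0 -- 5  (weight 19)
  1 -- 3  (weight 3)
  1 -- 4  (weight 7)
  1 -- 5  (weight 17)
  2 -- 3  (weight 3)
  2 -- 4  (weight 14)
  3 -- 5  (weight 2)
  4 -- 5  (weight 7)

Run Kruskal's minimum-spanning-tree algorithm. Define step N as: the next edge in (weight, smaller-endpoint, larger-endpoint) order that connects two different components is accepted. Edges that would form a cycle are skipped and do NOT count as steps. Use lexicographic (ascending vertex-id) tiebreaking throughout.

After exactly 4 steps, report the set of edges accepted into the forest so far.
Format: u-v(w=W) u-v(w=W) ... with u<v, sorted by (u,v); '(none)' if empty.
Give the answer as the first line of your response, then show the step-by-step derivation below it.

1-3(w=3) 1-4(w=7) 2-3(w=3) 3-5(w=2)

step 1: add edge 3-5 (w=2); MST = {3-5(w=2)}
step 2: add edge 1-3 (w=3); MST = {1-3(w=3) 3-5(w=2)}
step 3: add edge 2-3 (w=3); MST = {1-3(w=3) 2-3(w=3) 3-5(w=2)}
step 4: add edge 1-4 (w=7); MST = {1-3(w=3) 1-4(w=7) 2-3(w=3) 3-5(w=2)}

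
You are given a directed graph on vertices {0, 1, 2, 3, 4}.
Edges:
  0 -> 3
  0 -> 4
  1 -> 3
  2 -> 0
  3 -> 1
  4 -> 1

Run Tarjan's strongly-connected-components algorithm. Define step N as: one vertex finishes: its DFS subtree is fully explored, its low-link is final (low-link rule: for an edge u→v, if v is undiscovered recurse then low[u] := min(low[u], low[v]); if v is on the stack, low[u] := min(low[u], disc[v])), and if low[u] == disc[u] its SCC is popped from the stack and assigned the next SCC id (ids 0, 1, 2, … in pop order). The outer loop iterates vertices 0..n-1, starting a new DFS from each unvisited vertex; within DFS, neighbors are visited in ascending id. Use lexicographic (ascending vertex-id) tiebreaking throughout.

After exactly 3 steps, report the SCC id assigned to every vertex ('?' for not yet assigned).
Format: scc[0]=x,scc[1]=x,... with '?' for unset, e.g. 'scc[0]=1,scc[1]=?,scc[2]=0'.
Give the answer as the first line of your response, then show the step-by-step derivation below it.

scc[0]=?,scc[1]=0,scc[2]=?,scc[3]=0,scc[4]=1

step 1: low=(low[0]=0,low[1]=1,low[2]=?,low[3]=1,low[4]=?); scc=(scc[0]=?,scc[1]=?,scc[2]=?,scc[3]=?,scc[4]=?)
step 2: low=(low[0]=0,low[1]=1,low[2]=?,low[3]=1,low[4]=?); scc=(scc[0]=?,scc[1]=0,scc[2]=?,scc[3]=0,scc[4]=?)
step 3: low=(low[0]=0,low[1]=1,low[2]=?,low[3]=1,low[4]=3); scc=(scc[0]=?,scc[1]=0,scc[2]=?,scc[3]=0,scc[4]=1)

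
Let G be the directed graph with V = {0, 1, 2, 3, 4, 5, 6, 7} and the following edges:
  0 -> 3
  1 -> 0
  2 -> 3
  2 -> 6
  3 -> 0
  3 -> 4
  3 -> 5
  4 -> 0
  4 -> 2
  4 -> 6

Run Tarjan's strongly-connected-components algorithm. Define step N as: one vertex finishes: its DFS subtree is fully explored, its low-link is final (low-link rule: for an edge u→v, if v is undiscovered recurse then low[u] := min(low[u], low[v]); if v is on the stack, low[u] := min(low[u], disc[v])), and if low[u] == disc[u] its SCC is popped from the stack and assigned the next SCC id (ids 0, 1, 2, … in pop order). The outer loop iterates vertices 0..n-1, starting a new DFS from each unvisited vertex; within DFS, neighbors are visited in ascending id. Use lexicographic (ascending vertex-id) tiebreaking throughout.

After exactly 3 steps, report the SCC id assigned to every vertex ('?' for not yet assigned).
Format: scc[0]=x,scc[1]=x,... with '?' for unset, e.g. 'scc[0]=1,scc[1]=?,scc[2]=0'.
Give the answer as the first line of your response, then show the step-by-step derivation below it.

scc[0]=?,scc[1]=?,scc[2]=?,scc[3]=?,scc[4]=?,scc[5]=?,scc[6]=0,scc[7]=?

step 1: low=(low[0]=0,low[1]=?,low[2]=1,low[3]=0,low[4]=0,low[5]=?,low[6]=4,low[7]=?); scc=(scc[0]=?,scc[1]=?,scc[2]=?,scc[3]=?,scc[4]=?,scc[5]=?,scc[6]=0,scc[7]=?)
step 2: low=(low[0]=0,low[1]=?,low[2]=1,low[3]=0,low[4]=0,low[5]=?,low[6]=4,low[7]=?); scc=(scc[0]=?,scc[1]=?,scc[2]=?,scc[3]=?,scc[4]=?,scc[5]=?,scc[6]=0,scc[7]=?)
step 3: low=(low[0]=0,low[1]=?,low[2]=1,low[3]=0,low[4]=0,low[5]=?,low[6]=4,low[7]=?); scc=(scc[0]=?,scc[1]=?,scc[2]=?,scc[3]=?,scc[4]=?,scc[5]=?,scc[6]=0,scc[7]=?)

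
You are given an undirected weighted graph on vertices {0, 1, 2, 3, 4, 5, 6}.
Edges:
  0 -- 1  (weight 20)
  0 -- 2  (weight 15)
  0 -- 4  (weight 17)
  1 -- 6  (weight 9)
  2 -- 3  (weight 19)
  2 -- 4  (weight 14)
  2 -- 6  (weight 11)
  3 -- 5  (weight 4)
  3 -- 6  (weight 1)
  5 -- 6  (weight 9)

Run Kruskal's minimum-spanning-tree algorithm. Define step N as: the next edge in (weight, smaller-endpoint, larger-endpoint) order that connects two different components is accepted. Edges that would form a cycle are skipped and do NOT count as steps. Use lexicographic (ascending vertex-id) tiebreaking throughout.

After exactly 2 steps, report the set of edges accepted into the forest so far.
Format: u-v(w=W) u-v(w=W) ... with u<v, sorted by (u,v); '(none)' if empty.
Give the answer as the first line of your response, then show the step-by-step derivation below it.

3-5(w=4) 3-6(w=1)

step 1: add edge 3-6 (w=1); MST = {3-6(w=1)}
step 2: add edge 3-5 (w=4); MST = {3-5(w=4) 3-6(w=1)}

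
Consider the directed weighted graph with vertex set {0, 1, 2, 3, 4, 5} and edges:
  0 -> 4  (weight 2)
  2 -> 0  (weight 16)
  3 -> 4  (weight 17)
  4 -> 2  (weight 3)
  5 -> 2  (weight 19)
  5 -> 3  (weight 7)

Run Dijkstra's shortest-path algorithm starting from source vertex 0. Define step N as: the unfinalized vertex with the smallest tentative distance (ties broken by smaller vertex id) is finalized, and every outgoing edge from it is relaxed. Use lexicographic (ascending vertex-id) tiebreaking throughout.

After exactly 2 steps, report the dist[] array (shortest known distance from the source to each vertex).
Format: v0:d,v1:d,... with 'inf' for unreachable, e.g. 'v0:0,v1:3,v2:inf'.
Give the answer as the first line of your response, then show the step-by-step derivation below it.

v0:0,v1:inf,v2:5,v3:inf,v4:2,v5:inf

step 1: dist = v0:0,v1:inf,v2:inf,v3:inf,v4:2,v5:inf
step 2: dist = v0:0,v1:inf,v2:5,v3:inf,v4:2,v5:inf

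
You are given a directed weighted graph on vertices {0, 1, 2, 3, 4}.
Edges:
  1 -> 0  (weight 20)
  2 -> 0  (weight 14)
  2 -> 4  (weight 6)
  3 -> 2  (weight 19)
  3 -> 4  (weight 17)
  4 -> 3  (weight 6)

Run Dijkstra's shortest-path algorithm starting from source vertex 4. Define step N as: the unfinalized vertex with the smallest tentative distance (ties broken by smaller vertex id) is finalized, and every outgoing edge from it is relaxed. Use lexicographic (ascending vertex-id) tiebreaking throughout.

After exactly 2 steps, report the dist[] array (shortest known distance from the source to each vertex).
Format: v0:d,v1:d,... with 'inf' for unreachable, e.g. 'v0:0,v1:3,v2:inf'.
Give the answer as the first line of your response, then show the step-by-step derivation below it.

v0:inf,v1:inf,v2:25,v3:6,v4:0

step 1: dist = v0:inf,v1:inf,v2:inf,v3:6,v4:0
step 2: dist = v0:inf,v1:inf,v2:25,v3:6,v4:0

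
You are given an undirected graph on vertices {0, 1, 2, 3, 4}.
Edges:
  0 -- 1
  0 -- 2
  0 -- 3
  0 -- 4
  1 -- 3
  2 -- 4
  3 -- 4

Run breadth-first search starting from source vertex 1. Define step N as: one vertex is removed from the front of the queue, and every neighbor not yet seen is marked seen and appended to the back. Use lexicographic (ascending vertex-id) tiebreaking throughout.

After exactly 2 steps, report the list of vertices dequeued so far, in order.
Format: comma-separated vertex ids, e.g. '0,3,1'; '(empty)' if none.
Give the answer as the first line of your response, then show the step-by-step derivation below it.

1,0

step 1: dequeue 1; queue=[0,3]; order=1
step 2: dequeue 0; queue=[3,2,4]; order=1,0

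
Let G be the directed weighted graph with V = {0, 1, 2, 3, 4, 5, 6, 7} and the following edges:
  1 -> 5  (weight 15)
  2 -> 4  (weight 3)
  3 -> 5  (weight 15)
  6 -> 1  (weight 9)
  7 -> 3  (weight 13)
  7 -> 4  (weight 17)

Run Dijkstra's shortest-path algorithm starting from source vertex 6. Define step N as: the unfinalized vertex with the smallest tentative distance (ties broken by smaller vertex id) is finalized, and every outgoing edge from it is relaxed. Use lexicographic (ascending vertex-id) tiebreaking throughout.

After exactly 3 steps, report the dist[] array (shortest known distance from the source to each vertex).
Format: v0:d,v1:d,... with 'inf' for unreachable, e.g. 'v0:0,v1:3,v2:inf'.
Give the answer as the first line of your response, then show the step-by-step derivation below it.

v0:inf,v1:9,v2:inf,v3:inf,v4:inf,v5:24,v6:0,v7:inf

step 1: dist = v0:inf,v1:9,v2:inf,v3:inf,v4:inf,v5:inf,v6:0,v7:inf
step 2: dist = v0:inf,v1:9,v2:inf,v3:inf,v4:inf,v5:24,v6:0,v7:inf
step 3: dist = v0:inf,v1:9,v2:inf,v3:inf,v4:inf,v5:24,v6:0,v7:inf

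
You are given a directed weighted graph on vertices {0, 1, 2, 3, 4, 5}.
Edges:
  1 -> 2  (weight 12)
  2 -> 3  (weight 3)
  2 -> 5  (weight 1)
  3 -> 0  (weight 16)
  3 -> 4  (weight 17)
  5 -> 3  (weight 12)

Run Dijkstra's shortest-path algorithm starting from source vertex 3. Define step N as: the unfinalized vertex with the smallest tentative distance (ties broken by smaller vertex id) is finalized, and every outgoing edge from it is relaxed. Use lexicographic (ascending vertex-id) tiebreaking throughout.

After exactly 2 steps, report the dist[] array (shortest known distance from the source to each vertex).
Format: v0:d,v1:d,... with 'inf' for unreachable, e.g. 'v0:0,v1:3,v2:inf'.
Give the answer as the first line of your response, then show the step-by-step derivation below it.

v0:16,v1:inf,v2:inf,v3:0,v4:17,v5:inf

step 1: dist = v0:16,v1:inf,v2:inf,v3:0,v4:17,v5:inf
step 2: dist = v0:16,v1:inf,v2:inf,v3:0,v4:17,v5:inf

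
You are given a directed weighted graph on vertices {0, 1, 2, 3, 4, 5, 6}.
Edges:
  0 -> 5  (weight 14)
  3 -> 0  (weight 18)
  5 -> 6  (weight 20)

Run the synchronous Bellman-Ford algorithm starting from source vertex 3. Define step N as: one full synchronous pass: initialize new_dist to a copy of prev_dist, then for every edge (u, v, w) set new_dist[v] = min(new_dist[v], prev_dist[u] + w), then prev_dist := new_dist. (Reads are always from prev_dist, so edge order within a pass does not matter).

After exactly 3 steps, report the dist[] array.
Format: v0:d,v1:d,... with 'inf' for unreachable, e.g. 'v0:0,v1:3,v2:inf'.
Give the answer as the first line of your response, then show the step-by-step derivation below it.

v0:18,v1:inf,v2:inf,v3:0,v4:inf,v5:32,v6:52

step 1: dist = v0:18,v1:inf,v2:inf,v3:0,v4:inf,v5:inf,v6:inf
step 2: dist = v0:18,v1:inf,v2:inf,v3:0,v4:inf,v5:32,v6:inf
step 3: dist = v0:18,v1:inf,v2:inf,v3:0,v4:inf,v5:32,v6:52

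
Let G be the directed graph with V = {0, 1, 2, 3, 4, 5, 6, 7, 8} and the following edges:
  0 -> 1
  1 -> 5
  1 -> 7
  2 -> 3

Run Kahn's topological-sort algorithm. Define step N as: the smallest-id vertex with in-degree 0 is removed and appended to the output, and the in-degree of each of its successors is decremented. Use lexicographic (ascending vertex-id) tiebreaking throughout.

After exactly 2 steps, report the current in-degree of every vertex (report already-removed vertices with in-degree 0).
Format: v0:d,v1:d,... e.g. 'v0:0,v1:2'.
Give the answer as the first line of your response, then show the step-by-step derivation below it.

v0:0,v1:0,v2:0,v3:1,v4:0,v5:0,v6:0,v7:0,v8:0

step 1: output 0; order=[0]; indeg=(0,0,0,1,0,1,0,1,0)
step 2: output 1; order=[0,1]; indeg=(0,0,0,1,0,0,0,0,0)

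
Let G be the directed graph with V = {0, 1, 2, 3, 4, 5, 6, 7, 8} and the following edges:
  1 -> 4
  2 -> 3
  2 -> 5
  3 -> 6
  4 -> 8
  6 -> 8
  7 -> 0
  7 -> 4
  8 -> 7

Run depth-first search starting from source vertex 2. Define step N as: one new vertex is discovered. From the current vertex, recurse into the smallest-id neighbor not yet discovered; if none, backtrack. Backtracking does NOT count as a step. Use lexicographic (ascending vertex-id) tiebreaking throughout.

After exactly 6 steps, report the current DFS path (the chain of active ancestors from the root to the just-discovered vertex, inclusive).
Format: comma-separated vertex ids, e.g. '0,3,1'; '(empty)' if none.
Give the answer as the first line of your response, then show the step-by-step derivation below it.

2,3,6,8,7,0

step 1: discover 2; path=2; order=2
step 2: discover 3; path=2>3; order=2,3
step 3: discover 6; path=2>3>6; order=2,3,6
step 4: discover 8; path=2>3>6>8; order=2,3,6,8
step 5: discover 7; path=2>3>6>8>7; order=2,3,6,8,7
step 6: discover 0; path=2>3>6>8>7>0; order=2,3,6,8,7,0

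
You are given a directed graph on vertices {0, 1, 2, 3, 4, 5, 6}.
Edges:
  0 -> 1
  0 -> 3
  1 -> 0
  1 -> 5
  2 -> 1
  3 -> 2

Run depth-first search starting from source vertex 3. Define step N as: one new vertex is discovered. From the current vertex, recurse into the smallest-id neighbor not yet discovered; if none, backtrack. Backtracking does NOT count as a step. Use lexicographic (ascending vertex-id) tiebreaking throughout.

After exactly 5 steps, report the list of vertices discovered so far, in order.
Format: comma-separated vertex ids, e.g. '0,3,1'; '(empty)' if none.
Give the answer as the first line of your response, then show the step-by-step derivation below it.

3,2,1,0,5

step 1: discover 3; path=3; order=3
step 2: discover 2; path=3>2; order=3,2
step 3: discover 1; path=3>2>1; order=3,2,1
step 4: discover 0; path=3>2>1>0; order=3,2,1,0
step 5: discover 5; path=3>2>1>5; order=3,2,1,0,5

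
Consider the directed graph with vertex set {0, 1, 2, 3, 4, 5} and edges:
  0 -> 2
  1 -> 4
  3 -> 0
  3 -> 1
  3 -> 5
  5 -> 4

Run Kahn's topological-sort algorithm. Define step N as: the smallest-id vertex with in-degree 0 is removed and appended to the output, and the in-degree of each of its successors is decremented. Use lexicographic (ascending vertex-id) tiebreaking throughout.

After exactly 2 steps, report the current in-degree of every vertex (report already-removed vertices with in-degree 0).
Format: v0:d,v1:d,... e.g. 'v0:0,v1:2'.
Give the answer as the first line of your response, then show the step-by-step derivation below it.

v0:0,v1:0,v2:0,v3:0,v4:2,v5:0

step 1: output 3; order=[3]; indeg=(0,0,1,0,2,0)
step 2: output 0; order=[3,0]; indeg=(0,0,0,0,2,0)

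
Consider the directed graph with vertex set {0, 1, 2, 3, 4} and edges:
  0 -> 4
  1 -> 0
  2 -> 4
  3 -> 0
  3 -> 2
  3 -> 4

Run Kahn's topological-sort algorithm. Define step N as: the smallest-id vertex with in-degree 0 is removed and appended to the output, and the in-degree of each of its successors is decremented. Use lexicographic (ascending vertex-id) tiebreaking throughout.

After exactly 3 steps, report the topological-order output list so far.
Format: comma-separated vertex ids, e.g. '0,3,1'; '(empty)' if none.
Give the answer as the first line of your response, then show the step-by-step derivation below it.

1,3,0

step 1: output 1; order=[1]; indeg=(1,0,1,0,3)
step 2: output 3; order=[1,3]; indeg=(0,0,0,0,2)
step 3: output 0; order=[1,3,0]; indeg=(0,0,0,0,1)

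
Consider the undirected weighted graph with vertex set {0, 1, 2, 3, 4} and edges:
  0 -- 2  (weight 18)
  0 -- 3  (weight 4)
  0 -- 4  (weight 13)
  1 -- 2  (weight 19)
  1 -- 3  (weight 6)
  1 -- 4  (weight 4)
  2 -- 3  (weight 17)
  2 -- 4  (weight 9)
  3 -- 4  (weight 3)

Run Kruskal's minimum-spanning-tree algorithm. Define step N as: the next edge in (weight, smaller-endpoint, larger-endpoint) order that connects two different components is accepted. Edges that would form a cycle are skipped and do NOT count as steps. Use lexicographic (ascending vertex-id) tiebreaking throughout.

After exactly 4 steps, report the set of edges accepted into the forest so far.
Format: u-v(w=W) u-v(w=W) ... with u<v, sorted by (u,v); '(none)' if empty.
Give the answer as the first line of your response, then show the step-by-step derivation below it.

0-3(w=4) 1-4(w=4) 2-4(w=9) 3-4(w=3)

step 1: add edge 3-4 (w=3); MST = {3-4(w=3)}
step 2: add edge 0-3 (w=4); MST = {0-3(w=4) 3-4(w=3)}
step 3: add edge 1-4 (w=4); MST = {0-3(w=4) 1-4(w=4) 3-4(w=3)}
step 4: add edge 2-4 (w=9); MST = {0-3(w=4) 1-4(w=4) 2-4(w=9) 3-4(w=3)}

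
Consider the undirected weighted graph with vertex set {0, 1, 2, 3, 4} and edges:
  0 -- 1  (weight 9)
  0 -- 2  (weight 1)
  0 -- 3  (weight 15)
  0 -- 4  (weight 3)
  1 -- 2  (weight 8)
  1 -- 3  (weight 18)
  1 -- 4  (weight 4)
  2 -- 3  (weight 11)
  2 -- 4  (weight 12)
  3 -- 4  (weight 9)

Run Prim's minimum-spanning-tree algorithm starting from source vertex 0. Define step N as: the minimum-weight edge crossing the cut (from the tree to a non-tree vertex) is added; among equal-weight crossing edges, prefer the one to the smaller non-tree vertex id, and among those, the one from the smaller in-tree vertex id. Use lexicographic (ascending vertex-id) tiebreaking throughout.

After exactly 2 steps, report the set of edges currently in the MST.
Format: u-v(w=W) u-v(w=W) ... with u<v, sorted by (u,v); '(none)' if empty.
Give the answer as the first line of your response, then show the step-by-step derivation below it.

0-2(w=1) 0-4(w=3)

step 1: add edge 0-2 (w=1); MST = {0-2(w=1)}
step 2: add edge 0-4 (w=3); MST = {0-2(w=1) 0-4(w=3)}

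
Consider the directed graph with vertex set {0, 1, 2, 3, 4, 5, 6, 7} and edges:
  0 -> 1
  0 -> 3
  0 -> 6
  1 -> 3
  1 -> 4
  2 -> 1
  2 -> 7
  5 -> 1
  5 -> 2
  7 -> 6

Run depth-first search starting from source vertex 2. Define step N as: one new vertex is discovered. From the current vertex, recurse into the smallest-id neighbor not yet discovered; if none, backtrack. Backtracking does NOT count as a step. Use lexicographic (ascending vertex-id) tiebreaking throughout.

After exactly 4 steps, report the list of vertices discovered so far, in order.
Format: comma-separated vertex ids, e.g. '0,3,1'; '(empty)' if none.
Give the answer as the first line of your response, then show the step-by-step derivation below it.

2,1,3,4

step 1: discover 2; path=2; order=2
step 2: discover 1; path=2>1; order=2,1
step 3: discover 3; path=2>1>3; order=2,1,3
step 4: discover 4; path=2>1>4; order=2,1,3,4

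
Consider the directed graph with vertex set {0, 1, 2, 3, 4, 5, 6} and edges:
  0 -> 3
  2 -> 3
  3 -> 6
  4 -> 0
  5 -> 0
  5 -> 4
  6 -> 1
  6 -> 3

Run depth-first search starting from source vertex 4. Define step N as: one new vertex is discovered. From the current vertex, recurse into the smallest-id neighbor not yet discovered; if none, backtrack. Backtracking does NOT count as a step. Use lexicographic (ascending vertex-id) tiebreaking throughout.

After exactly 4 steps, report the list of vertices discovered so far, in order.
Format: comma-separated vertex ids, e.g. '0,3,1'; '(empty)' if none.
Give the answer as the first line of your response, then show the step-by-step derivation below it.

4,0,3,6

step 1: discover 4; path=4; order=4
step 2: discover 0; path=4>0; order=4,0
step 3: discover 3; path=4>0>3; order=4,0,3
step 4: discover 6; path=4>0>3>6; order=4,0,3,6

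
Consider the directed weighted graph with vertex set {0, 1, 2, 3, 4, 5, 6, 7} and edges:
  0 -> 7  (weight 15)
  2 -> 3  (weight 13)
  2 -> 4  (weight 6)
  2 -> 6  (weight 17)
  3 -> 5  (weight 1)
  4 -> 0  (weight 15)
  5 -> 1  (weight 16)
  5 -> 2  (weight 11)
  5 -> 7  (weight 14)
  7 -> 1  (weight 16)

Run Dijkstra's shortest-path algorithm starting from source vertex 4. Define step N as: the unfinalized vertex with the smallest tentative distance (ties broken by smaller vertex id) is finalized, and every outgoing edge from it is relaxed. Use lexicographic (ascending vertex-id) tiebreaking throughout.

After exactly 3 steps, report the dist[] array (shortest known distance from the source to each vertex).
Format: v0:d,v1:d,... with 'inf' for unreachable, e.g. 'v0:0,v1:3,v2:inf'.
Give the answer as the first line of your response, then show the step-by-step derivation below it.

v0:15,v1:46,v2:inf,v3:inf,v4:0,v5:inf,v6:inf,v7:30

step 1: dist = v0:15,v1:inf,v2:inf,v3:inf,v4:0,v5:inf,v6:inf,v7:inf
step 2: dist = v0:15,v1:inf,v2:inf,v3:inf,v4:0,v5:inf,v6:inf,v7:30
step 3: dist = v0:15,v1:46,v2:inf,v3:inf,v4:0,v5:inf,v6:inf,v7:30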